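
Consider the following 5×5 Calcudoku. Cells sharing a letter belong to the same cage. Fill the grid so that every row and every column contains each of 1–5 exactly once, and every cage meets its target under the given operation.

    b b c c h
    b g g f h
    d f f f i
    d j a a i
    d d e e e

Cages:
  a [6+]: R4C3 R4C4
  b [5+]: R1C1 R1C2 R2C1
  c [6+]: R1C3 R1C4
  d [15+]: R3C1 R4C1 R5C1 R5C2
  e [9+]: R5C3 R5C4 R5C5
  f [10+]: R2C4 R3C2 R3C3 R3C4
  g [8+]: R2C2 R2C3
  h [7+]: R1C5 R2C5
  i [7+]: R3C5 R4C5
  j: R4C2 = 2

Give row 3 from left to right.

Cage j is a single given cell, so R4C2 = 2.
Cage b needs sum 5, leaving R1C1 = 3.
Column 2 already has 2; hence R1C2 = 1.
The 3 cells of cage b must have sum 5, so R2C1 = 1.
Cage d needs sum 15; hence R5C2 = 4.
Row 1 needs a 5, and only R1C5 is open for it.
The two cells of cage h must have sum 7, leaving R2C5 = 2.
2 is placed in row 2, which forces R2C4 = 4.
The 4 cells of cage f must have sum 10, leaving R3C2 = 3.
Row 3 now contains 3, which forces R3C5 = 4.
Column 5 already has 4, which forces R4C5 = 3.
3 is placed in column 5, which forces R5C5 = 1.
Cage c's pair has sum 6, leaving R1C3 = 4.
4 is placed in column 4; hence R1C4 = 2.
3 is placed in column 2, so R2C2 = 5.
The two cells of cage g must have sum 8, which forces R2C3 = 3.
Column 4 now contains 2, which forces R3C4 = 1.
Cage d needs sum 15, which forces R4C1 = 4.
1 is placed in column 4, leaving R4C4 = 5.
Column 3 already has 3, which forces R5C3 = 5.
Column 4 already has 5, which forces R5C4 = 3.
Cage d has sum 15; hence R3C1 = 5.
Row 3 now contains 1, so R3C3 = 2.
Row 4 already has 5, so R4C3 = 1.
5 is placed in row 5; hence R5C1 = 2.
Filled in: 3 1 4 2 5 / 1 5 3 4 2 / 5 3 2 1 4 / 4 2 1 5 3 / 2 4 5 3 1.

5 3 2 1 4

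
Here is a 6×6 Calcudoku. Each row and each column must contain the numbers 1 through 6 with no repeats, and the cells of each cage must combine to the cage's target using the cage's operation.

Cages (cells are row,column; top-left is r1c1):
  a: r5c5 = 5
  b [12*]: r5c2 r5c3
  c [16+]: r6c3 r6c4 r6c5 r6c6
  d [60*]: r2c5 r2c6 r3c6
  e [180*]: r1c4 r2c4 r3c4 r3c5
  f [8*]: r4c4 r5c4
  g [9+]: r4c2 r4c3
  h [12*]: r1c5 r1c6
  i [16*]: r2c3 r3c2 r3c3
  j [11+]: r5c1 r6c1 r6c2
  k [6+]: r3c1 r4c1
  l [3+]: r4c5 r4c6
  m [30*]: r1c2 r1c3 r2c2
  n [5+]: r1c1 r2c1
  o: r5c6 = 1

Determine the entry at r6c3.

Cage a is a single given cell; hence r5c5 = 5.
Cage o is given, which forces r5c6 = 1.
The two cells of cage l must have sum 3, leaving r4c5 = 1.
Column 6 now contains 1, which forces r4c6 = 2.
2 is placed in row 4, so r4c4 = 4.
The two cells of cage f must have product 8; hence r5c4 = 2.
Cage k needs two cells with sum 6; hence r3c1 = 1.
Row 3 already has 1, which forces r3c3 = 4.
Row 4 now contains 4; hence r4c1 = 5.
4 is placed in column 3, which forces r5c3 = 3.
4 is placed in column 3, so r2c3 = 2.
Row 3 already has 4, which forces r3c2 = 2.
Row 3 already has 2, so r3c5 = 6.
Cage g's pair has sum 9, leaving r4c2 = 3.
Column 3 already has 3, so r4c3 = 6.
Row 5 already has 3; hence r5c2 = 4.
Cage n needs two cells with sum 5, which forces r1c1 = 2.
2 is placed in row 2, so r2c1 = 3.
Row 2 already has 3, so r2c5 = 4.
Row 2 already has 4; hence r2c6 = 5.
The 4 cells of cage e must have product 180, which forces r3c4 = 5.
Column 6 now contains 5, which forces r3c6 = 3.
Row 5 now contains 4, leaving r5c1 = 6.
The 3 cells of cage j must have sum 11, leaving r6c1 = 4.
Cage j has sum 11, which forces r6c2 = 1.
Row 6 already has 1, so r6c3 = 5.
Column 5 now contains 4; hence r6c5 = 2.
Column 6 already has 3, which forces r6c6 = 6.
Cage m has product 30, so r1c2 = 5.
5 is placed in column 3, leaving r1c3 = 1.
Row 1 already has 1, which forces r1c4 = 6.
Column 5 now contains 4, which forces r1c5 = 3.
Column 6 now contains 6, leaving r1c6 = 4.
1 is placed in column 2, which forces r2c2 = 6.
Column 4 now contains 6, so r2c4 = 1.
Row 6 now contains 6, leaving r6c4 = 3.
The full grid is 2 5 1 6 3 4 / 3 6 2 1 4 5 / 1 2 4 5 6 3 / 5 3 6 4 1 2 / 6 4 3 2 5 1 / 4 1 5 3 2 6.

5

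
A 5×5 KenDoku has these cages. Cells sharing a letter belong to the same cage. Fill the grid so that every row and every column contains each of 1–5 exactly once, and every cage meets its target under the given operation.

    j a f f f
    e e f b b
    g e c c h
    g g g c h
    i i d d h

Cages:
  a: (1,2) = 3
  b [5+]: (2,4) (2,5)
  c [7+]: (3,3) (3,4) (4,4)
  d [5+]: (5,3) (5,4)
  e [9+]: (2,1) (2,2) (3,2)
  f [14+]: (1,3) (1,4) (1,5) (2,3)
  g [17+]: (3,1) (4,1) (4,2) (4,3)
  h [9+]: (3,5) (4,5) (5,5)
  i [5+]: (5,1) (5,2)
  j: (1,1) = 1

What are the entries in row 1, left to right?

1 3 4 5 2

J is a freebie, so (1,1) = 1.
Cage a is a single given cell, which forces (1,2) = 3.
Cage g has sum 17, leaving (3,1) = 5.
Cage f needs sum 14, which forces (2,3) = 3.
Cage g has sum 17, which forces (4,1) = 3.
Column 1 now contains 3, leaving (5,1) = 4.
Column 1 now contains 4, leaving (2,1) = 2.
Cage e has sum 9, leaving (2,2) = 5.
Cage e has sum 9; hence (3,2) = 2.
5 is placed in column 2, which forces (4,2) = 4.
Row 4 now contains 4, leaving (4,3) = 5.
Cage i needs two cells with sum 5, so (5,2) = 1.
Cage d's pair has sum 5, which forces (5,3) = 2.
Cage d's pair has sum 5, leaving (5,4) = 3.
Row 5 now contains 3, so (5,5) = 5.
2 is placed in column 3, which forces (1,3) = 4.
Cage f needs sum 14; hence (1,4) = 5.
Cage f needs sum 14, leaving (1,5) = 2.
Column 3 now contains 4, so (3,3) = 1.
Row 3 already has 1; hence (3,4) = 4.
The 3 cells of cage h must have sum 9, which forces (3,5) = 3.
Cage c needs sum 7, which forces (4,4) = 2.
Cage h has sum 9, leaving (4,5) = 1.
4 is placed in column 4, so (2,4) = 1.
1 is placed in column 5, so (2,5) = 4.
Completed grid: 1 3 4 5 2 / 2 5 3 1 4 / 5 2 1 4 3 / 3 4 5 2 1 / 4 1 2 3 5.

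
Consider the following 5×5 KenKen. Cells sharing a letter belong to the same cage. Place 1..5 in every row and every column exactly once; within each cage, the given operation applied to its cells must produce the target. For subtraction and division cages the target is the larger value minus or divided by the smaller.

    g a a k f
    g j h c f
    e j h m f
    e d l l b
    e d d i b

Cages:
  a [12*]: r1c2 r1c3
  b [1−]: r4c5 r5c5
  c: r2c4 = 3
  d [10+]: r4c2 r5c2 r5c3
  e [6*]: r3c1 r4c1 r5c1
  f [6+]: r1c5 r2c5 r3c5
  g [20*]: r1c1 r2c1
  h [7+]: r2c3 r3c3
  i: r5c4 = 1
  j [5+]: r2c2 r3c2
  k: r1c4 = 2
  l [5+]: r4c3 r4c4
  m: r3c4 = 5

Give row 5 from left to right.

2 5 3 1 4

K is a freebie, so r1c4 = 2.
C is a freebie, leaving r2c4 = 3.
Cage m is given; hence r3c4 = 5.
Cage i is given, which forces r5c4 = 1.
Cage l's pair has sum 5, leaving r4c3 = 1.
Column 4 already has 1; hence r4c4 = 4.
Cage e needs product 6; hence r3c1 = 1.
In row 1, 1 can only go at r1c5, so r1c5 = 1.
Column 5 already has 1, leaving r2c5 = 2.
The 3 cells of cage f must have sum 6; hence r3c5 = 3.
Column 5 already has 3, so r4c5 = 5.
Column 5 already has 3, leaving r5c5 = 4.
2 is placed in row 2, leaving r2c2 = 1.
The two cells of cage h must have sum 7, so r2c3 = 5.
Row 3 now contains 3, so r3c2 = 4.
Row 3 now contains 3, so r3c3 = 2.
Column 3 now contains 2, so r5c3 = 3.
The two cells of cage g must have product 20, so r1c1 = 5.
Column 2 now contains 4; hence r1c2 = 3.
3 is placed in column 3, so r1c3 = 4.
Row 2 already has 5, leaving r2c1 = 4.
Cage e has product 6; hence r4c1 = 3.
The 3 cells of cage d must have sum 10, leaving r4c2 = 2.
Row 5 already has 3, which forces r5c1 = 2.
Cage d has sum 10, so r5c2 = 5.
Completed grid: 5 3 4 2 1 / 4 1 5 3 2 / 1 4 2 5 3 / 3 2 1 4 5 / 2 5 3 1 4.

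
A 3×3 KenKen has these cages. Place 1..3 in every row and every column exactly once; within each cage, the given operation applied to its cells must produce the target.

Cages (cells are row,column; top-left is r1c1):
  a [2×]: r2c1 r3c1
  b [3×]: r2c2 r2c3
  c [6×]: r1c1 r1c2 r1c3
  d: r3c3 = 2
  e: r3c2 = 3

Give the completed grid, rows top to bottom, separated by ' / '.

Cage e is a single given cell, so r3c2 = 3.
Cage d is a single given cell; hence r3c3 = 2.
The two cells of cage a must have product 2, so r2c1 = 2.
Column 2 already has 3; hence r2c2 = 1.
The two cells of cage b must have product 3, which forces r2c3 = 3.
2 is placed in row 3; hence r3c1 = 1.
1 is placed in column 1, leaving r1c1 = 3.
Column 2 already has 1; hence r1c2 = 2.
3 is placed in column 3, so r1c3 = 1.

3 2 1 / 2 1 3 / 1 3 2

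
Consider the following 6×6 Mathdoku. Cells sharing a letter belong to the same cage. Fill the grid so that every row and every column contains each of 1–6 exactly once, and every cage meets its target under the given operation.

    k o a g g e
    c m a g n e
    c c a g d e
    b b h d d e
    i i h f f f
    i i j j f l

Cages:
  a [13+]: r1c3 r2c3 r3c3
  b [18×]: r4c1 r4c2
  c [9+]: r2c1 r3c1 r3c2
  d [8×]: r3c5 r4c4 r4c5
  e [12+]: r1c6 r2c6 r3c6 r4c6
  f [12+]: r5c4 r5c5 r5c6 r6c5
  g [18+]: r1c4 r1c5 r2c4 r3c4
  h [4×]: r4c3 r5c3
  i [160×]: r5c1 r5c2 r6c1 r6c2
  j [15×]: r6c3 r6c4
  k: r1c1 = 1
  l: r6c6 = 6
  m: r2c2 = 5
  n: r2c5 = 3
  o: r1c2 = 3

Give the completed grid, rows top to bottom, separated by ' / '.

K is a freebie, leaving r1c1 = 1.
O is a freebie; hence r1c2 = 3.
M is a freebie; hence r2c2 = 5.
N is a freebie, which forces r2c5 = 3.
Column 2 now contains 3, leaving r4c2 = 6.
Cage l is given, which forces r6c6 = 6.
Row 4 now contains 6; hence r4c1 = 3.
The only place for 5 in row 4 is r4c6.
Row 6 needs a 1, and only r6c5 is open for it.
Cage d needs product 8; hence r4c4 = 1.
1 is placed in row 4, which forces r4c3 = 4.
Row 4 now contains 4, so r4c5 = 2.
Cage h's pair has product 4, so r5c3 = 1.
Column 5 now contains 2, leaving r3c5 = 4.
In row 2, 1 can only go at r2c6, so r2c6 = 1.
Cage e needs sum 12, leaving r1c6 = 4.
Column 6 now contains 1, so r3c6 = 2.
Column 6 already has 2, leaving r5c6 = 3.
Cage c needs sum 9, leaving r2c1 = 2.
Row 2 already has 2, leaving r2c3 = 6.
6 is placed in row 2, which forces r2c4 = 4.
The 3 cells of cage c must have sum 9, so r3c1 = 6.
Row 3 already has 2, so r3c2 = 1.
Column 3 already has 6, which forces r3c3 = 5.
5 is placed in row 3, which forces r3c4 = 3.
Cage f needs sum 12, leaving r5c4 = 2.
The 4 cells of cage f must have sum 12; hence r5c5 = 6.
Column 3 now contains 5, leaving r6c3 = 3.
Column 4 already has 3, so r6c4 = 5.
Column 3 now contains 5, so r1c3 = 2.
Column 4 already has 5; hence r1c4 = 6.
Column 5 now contains 6, which forces r1c5 = 5.
The 4 cells of cage i must have product 160, so r5c1 = 5.
Row 5 now contains 2, so r5c2 = 4.
Row 6 now contains 5, which forces r6c1 = 4.
The 4 cells of cage i must have product 160, which forces r6c2 = 2.

1 3 2 6 5 4 / 2 5 6 4 3 1 / 6 1 5 3 4 2 / 3 6 4 1 2 5 / 5 4 1 2 6 3 / 4 2 3 5 1 6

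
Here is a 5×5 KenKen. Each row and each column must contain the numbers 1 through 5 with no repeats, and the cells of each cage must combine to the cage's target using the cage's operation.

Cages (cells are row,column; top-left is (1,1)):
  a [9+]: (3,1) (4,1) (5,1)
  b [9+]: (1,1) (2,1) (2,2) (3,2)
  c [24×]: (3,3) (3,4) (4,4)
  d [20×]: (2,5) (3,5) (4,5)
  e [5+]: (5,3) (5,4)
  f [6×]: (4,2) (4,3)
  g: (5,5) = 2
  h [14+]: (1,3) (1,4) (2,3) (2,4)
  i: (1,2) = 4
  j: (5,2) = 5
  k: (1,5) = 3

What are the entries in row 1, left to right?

2 4 1 5 3

I is a freebie; hence (1,2) = 4.
K is a freebie, which forces (1,5) = 3.
Cage j is given, which forces (5,2) = 5.
Cage g is given, which forces (5,5) = 2.
In row 5, 3 can only go at (5,1), so (5,1) = 3.
(4,2) and (4,3) in row 4 are {2, 3}, so (4,4) = 4.
Column 4 now contains 4, which forces (5,4) = 1.
1 is placed in row 5; hence (5,3) = 4.
The only place for 4 in row 3 is (3,5).
In row 2, 4 can only go at (2,1), so (2,1) = 4.
The only place for 5 in row 3 is (3,1).
Column 1 already has 5; hence (4,1) = 1.
Row 4 now contains 1, leaving (4,5) = 5.
1 is placed in column 1; hence (1,1) = 2.
Row 1 now contains 2, leaving (1,4) = 5.
Column 5 now contains 5, leaving (2,5) = 1.
Row 1 now contains 5, so (1,3) = 1.
Row 2 now contains 1; hence (2,2) = 2.
Cage h needs sum 14, which forces (2,3) = 5.
Cage h needs sum 14, leaving (2,4) = 3.
Cage b has sum 9, which forces (3,2) = 1.
3 is placed in column 4; hence (3,4) = 2.
Column 2 already has 2, so (4,2) = 3.
Row 4 now contains 3, so (4,3) = 2.
Row 3 already has 2, which forces (3,3) = 3.
Completed grid: 2 4 1 5 3 / 4 2 5 3 1 / 5 1 3 2 4 / 1 3 2 4 5 / 3 5 4 1 2.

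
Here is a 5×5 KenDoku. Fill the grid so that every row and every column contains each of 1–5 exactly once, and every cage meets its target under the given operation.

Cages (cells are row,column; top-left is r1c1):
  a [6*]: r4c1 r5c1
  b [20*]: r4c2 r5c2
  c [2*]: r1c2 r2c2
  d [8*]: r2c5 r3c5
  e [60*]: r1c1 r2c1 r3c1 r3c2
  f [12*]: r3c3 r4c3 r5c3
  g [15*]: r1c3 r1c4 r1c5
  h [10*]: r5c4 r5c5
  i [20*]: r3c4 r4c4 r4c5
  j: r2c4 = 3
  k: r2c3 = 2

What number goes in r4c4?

4

K is a freebie, leaving r2c3 = 2.
Cage j is given, which forces r2c4 = 3.
Row 2 now contains 2, leaving r2c5 = 4.
Column 5 now contains 4; hence r3c5 = 2.
Column 5 now contains 2, which forces r5c5 = 5.
Cage c needs two cells with product 2, which forces r1c2 = 2.
Row 2 now contains 2; hence r2c2 = 1.
Cage b's pair has product 20, so r4c2 = 5.
5 is placed in row 4, leaving r4c4 = 4.
5 is placed in column 5, which forces r4c5 = 1.
Row 5 already has 5, leaving r5c2 = 4.
Row 5 already has 5, which forces r5c4 = 2.
1 is placed in column 5, leaving r1c5 = 3.
1 is placed in row 2, leaving r2c1 = 5.
Column 2 now contains 4, so r3c2 = 3.
Cage f needs product 12, leaving r3c3 = 4.
Column 4 now contains 4, leaving r3c4 = 5.
The two cells of cage a must have product 6, which forces r4c1 = 2.
1 is placed in row 4, so r4c3 = 3.
Row 5 already has 2; hence r5c1 = 3.
Cage f has product 12; hence r5c3 = 1.
The 4 cells of cage e must have product 60, leaving r1c1 = 4.
1 is placed in column 3, so r1c3 = 5.
5 is placed in column 4, so r1c4 = 1.
Row 3 already has 4, leaving r3c1 = 1.
Completed grid: 4 2 5 1 3 / 5 1 2 3 4 / 1 3 4 5 2 / 2 5 3 4 1 / 3 4 1 2 5.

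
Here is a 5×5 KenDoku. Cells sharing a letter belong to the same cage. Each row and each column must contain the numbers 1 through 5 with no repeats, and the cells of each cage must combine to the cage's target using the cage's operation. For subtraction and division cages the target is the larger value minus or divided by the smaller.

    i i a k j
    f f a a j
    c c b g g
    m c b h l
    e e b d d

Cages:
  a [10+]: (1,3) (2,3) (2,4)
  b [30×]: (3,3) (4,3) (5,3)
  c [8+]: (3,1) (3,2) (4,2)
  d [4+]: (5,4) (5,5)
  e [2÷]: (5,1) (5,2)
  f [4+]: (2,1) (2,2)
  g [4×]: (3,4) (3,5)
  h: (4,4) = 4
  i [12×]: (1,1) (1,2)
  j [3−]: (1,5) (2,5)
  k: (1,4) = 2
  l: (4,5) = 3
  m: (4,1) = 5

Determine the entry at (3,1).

2

K is a freebie, leaving (1,4) = 2.
Cage m is given, leaving (4,1) = 5.
H is a freebie, so (4,4) = 4.
Cage l is given; hence (4,5) = 3.
3 is placed in column 5, which forces (5,5) = 1.
Cage j needs two cells with difference 3, leaving (1,5) = 5.
Cage j needs two cells with difference 3, which forces (2,5) = 2.
4 is placed in column 4; hence (3,4) = 1.
1 is placed in column 5, leaving (3,5) = 4.
Row 4 already has 3; hence (4,3) = 2.
Row 5 now contains 1, which forces (5,4) = 3.
3 is placed in column 4, leaving (2,4) = 5.
Cage c needs sum 8; hence (3,1) = 2.
Cage c has sum 8, which forces (3,2) = 5.
Cage b needs product 30, leaving (3,3) = 3.
Row 4 already has 2; hence (4,2) = 1.
Column 1 now contains 2, leaving (5,1) = 4.
Row 5 already has 4, so (5,2) = 2.
3 is placed in row 5, which forces (5,3) = 5.
Column 1 already has 4; hence (1,1) = 3.
Cage i needs two cells with product 12, so (1,2) = 4.
4 is placed in row 1, so (1,3) = 1.
Cage f needs two cells with sum 4; hence (2,1) = 1.
Column 2 already has 1, leaving (2,2) = 3.
Column 3 now contains 1; hence (2,3) = 4.
Completed grid: 3 4 1 2 5 / 1 3 4 5 2 / 2 5 3 1 4 / 5 1 2 4 3 / 4 2 5 3 1.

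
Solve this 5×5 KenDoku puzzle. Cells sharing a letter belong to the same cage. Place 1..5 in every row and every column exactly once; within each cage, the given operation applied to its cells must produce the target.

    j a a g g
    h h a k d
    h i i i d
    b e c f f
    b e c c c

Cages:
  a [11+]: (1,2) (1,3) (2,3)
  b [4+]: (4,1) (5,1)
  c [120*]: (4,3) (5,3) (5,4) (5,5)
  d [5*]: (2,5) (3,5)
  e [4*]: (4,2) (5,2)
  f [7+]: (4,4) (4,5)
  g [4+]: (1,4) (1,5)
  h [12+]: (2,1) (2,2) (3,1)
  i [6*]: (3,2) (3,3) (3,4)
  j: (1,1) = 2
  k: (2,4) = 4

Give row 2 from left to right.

5 3 2 4 1

J is a freebie; hence (1,1) = 2.
Cage k is a single given cell, which forces (2,4) = 4.
Cage h needs sum 12; hence (3,1) = 4.
Row 2 needs a 1, and only (2,5) is open for it.
Cage g's pair has sum 4; hence (1,4) = 1.
Column 5 already has 1; hence (1,5) = 3.
Column 5 already has 1; hence (3,5) = 5.
Cage a has sum 11, so (2,3) = 2.
Row 4 needs a 2, and only (4,5) is open for it.
Cage f's pair has sum 7, so (4,4) = 5.
The 4 cells of cage c must have product 120, which forces (5,4) = 2.
Column 5 now contains 2, so (5,5) = 4.
Cage i needs product 6, so (3,2) = 2.
Cage i has product 6, which forces (3,3) = 1.
Column 4 already has 2, which forces (3,4) = 3.
The two cells of cage e must have product 4, so (4,2) = 4.
5 is placed in row 4, so (4,3) = 3.
Row 5 already has 4, which forces (5,2) = 1.
Cage c needs product 120; hence (5,3) = 5.
Column 2 now contains 4, leaving (1,2) = 5.
Column 3 already has 5; hence (1,3) = 4.
Column 2 now contains 5, leaving (2,2) = 3.
Row 4 now contains 3, leaving (4,1) = 1.
Row 5 already has 1, leaving (5,1) = 3.
Row 2 now contains 3, leaving (2,1) = 5.
Completed grid: 2 5 4 1 3 / 5 3 2 4 1 / 4 2 1 3 5 / 1 4 3 5 2 / 3 1 5 2 4.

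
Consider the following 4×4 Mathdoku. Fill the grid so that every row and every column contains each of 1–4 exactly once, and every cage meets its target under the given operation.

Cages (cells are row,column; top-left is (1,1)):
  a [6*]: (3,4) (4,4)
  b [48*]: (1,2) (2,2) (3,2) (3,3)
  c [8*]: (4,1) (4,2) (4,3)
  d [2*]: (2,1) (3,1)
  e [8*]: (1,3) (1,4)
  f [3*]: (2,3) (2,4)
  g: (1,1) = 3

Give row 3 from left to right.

1 3 4 2

Cage g is given, so (1,1) = 3.
The only place for 1 in row 1 is (1,2).
Cage b has product 48, so (2,2) = 4.
The 4 cells of cage b must have product 48, which forces (3,2) = 3.
Cage b needs product 48, which forces (3,3) = 4.
3 is placed in row 3, so (3,4) = 2.
4 is placed in column 2, leaving (4,2) = 2.
2 is placed in row 4, so (4,3) = 1.
Column 4 now contains 2; hence (4,4) = 3.
Column 3 already has 4, so (1,3) = 2.
Column 4 now contains 2, leaving (1,4) = 4.
Cage d needs two cells with product 2, which forces (2,1) = 2.
1 is placed in column 3, so (2,3) = 3.
Column 4 now contains 3, which forces (2,4) = 1.
Row 3 now contains 2, leaving (3,1) = 1.
Row 4 already has 1, so (4,1) = 4.
Completed grid: 3 1 2 4 / 2 4 3 1 / 1 3 4 2 / 4 2 1 3.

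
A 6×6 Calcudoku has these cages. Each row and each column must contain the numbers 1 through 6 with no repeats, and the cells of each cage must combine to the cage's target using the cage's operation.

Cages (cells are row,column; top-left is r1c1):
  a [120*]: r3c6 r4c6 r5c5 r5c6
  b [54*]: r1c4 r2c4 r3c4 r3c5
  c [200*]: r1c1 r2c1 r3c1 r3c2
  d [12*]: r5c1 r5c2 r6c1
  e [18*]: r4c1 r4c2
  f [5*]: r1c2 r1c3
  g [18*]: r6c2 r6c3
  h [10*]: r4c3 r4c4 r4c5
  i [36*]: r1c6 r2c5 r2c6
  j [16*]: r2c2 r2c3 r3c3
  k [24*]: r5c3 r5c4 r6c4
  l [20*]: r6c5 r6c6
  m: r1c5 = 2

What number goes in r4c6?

4

M is a freebie; hence r1c5 = 2.
The 4 cells of cage c must have product 200, leaving r3c2 = 5.
The 4 cells of cage b must have product 54, which forces r3c5 = 3.
Column 2 now contains 5, leaving r1c2 = 1.
Cage f's pair has product 5, which forces r1c3 = 5.
3 is placed in column 5; hence r2c5 = 6.
Row 1 already has 5; hence r1c1 = 4.
Cage c needs product 200, which forces r2c1 = 5.
Cage c has product 200; hence r3c1 = 2.
2 is placed in row 3, leaving r3c3 = 4.
The 3 cells of cage j must have product 16, so r2c2 = 4.
Column 3 now contains 4, which forces r2c3 = 1.
Row 2 already has 1, which forces r2c4 = 3.
Row 2 already has 1, which forces r2c6 = 2.
Column 3 now contains 1, so r4c3 = 2.
Column 2 now contains 4, leaving r5c2 = 2.
3 is placed in column 4, leaving r1c4 = 6.
The 3 cells of cage i must have product 36; hence r1c6 = 3.
Cage b has product 54; hence r3c4 = 1.
Row 3 now contains 1, which forces r3c6 = 6.
Column 4 already has 1, which forces r4c4 = 5.
5 is placed in row 4; hence r4c5 = 1.
Row 4 now contains 1, leaving r4c6 = 4.
Column 4 already has 1, leaving r5c4 = 4.
Row 5 now contains 4, which forces r5c5 = 5.
Row 5 already has 5, leaving r5c6 = 1.
Column 4 already has 4, leaving r6c4 = 2.
5 is placed in column 5, which forces r6c5 = 4.
Column 6 already has 4, so r6c6 = 5.
1 is placed in row 5, which forces r5c1 = 6.
Cage k needs product 24, so r5c3 = 3.
The 3 cells of cage d must have product 12; hence r6c1 = 1.
Column 3 already has 3; hence r6c3 = 6.
6 is placed in column 1; hence r4c1 = 3.
The two cells of cage e must have product 18, leaving r4c2 = 6.
6 is placed in row 6; hence r6c2 = 3.
The full grid is 4 1 5 6 2 3 / 5 4 1 3 6 2 / 2 5 4 1 3 6 / 3 6 2 5 1 4 / 6 2 3 4 5 1 / 1 3 6 2 4 5.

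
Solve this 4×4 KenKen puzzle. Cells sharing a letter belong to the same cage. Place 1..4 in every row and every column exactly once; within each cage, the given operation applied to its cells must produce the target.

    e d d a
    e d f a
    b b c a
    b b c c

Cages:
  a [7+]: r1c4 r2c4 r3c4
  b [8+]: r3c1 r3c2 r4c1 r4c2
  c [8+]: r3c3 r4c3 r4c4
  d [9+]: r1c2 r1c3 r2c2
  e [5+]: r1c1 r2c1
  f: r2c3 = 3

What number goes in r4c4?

F is a freebie, which forces r2c3 = 3.
The only place for 3 in column 4 is r4c4.
In column 3, 2 can only go at r1c3, so r1c3 = 2.
Cage d has sum 9, which forces r1c2 = 3.
Cage d needs sum 9, so r2c2 = 4.
Cage e needs two cells with sum 5; hence r1c1 = 4.
Row 1 already has 4, so r1c4 = 1.
The two cells of cage e must have sum 5; hence r2c1 = 1.
1 is placed in column 4, so r2c4 = 2.
Column 1 now contains 1, which forces r3c1 = 3.
Column 4 now contains 2; hence r3c4 = 4.
Column 1 now contains 1, which forces r4c1 = 2.
Row 4 already has 2, so r4c2 = 1.
Row 4 now contains 1, leaving r4c3 = 4.
Column 2 already has 1, which forces r3c2 = 2.
Row 3 already has 4, which forces r3c3 = 1.
Completed grid: 4 3 2 1 / 1 4 3 2 / 3 2 1 4 / 2 1 4 3.

3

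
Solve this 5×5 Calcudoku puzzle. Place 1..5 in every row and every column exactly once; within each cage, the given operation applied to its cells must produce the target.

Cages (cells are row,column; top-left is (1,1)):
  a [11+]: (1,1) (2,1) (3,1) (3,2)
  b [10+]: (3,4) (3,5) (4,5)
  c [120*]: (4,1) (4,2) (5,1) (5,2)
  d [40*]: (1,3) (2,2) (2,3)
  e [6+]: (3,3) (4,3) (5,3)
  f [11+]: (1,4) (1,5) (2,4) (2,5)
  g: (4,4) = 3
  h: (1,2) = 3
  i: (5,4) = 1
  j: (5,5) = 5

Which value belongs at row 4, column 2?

H is a freebie, leaving (1,2) = 3.
G is a freebie, which forces (4,4) = 3.
Cage i is a single given cell, so (5,4) = 1.
Cage j is given, so (5,5) = 5.
Cage c has product 120, so (5,1) = 3.
Row 5 now contains 3, so (5,3) = 2.
Cage d needs product 40; hence (2,2) = 2.
Cage e needs sum 6, which forces (3,3) = 3.
Column 2 already has 2; hence (4,2) = 5.
Column 3 now contains 2, which forces (4,3) = 1.
Row 5 already has 2, leaving (5,2) = 4.
Cage f needs sum 11, leaving (1,4) = 2.
4 is placed in column 2, so (3,2) = 1.
Row 3 already has 1, so (3,5) = 2.
Row 4 already has 5, leaving (4,1) = 2.
Cage b needs sum 10; hence (4,5) = 4.
4 is placed in column 5, leaving (1,5) = 1.
Cage f needs sum 11, so (2,4) = 5.
Cage f has sum 11, so (2,5) = 3.
Cage b needs sum 10; hence (3,4) = 4.
Cage a needs sum 11, which forces (1,1) = 4.
The 3 cells of cage d must have product 40, so (1,3) = 5.
Cage a needs sum 11, so (2,1) = 1.
Row 2 now contains 5, so (2,3) = 4.
Row 3 already has 4, so (3,1) = 5.
Filled in: 4 3 5 2 1 / 1 2 4 5 3 / 5 1 3 4 2 / 2 5 1 3 4 / 3 4 2 1 5.

5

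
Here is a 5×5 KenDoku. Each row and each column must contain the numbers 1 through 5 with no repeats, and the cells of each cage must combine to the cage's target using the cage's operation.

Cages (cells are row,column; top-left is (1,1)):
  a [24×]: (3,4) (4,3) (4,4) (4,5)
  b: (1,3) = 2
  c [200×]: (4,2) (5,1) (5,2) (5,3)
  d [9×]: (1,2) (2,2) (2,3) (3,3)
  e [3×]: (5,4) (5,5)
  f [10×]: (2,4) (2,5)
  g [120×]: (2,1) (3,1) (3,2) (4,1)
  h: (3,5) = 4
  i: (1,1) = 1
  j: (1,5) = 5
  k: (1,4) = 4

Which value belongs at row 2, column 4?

5

Cage i is a single given cell, so (1,1) = 1.
Row 1 now contains 1, which forces (1,2) = 3.
B is a freebie, leaving (1,3) = 2.
Cage k is given; hence (1,4) = 4.
Cage j is a single given cell, so (1,5) = 5.
3 is placed in column 2, which forces (2,2) = 1.
Row 2 now contains 1, which forces (2,3) = 3.
5 is placed in column 5; hence (2,5) = 2.
3 is placed in column 3, so (3,3) = 1.
H is a freebie, so (3,5) = 4.
Cage c has product 200; hence (4,2) = 5.
1 is placed in column 3, leaving (4,3) = 4.
4 is placed in column 3, so (5,3) = 5.
Cage g has product 120, so (2,1) = 4.
2 is placed in row 2; hence (2,4) = 5.
Cage g has product 120, which forces (3,1) = 5.
Column 2 now contains 5, which forces (3,2) = 2.
Row 3 already has 2, so (3,4) = 3.
Cage g needs product 120, leaving (4,1) = 3.
Row 4 already has 3; hence (4,5) = 1.
4 is placed in column 1; hence (5,1) = 2.
Column 2 already has 2, leaving (5,2) = 4.
Column 4 now contains 3, which forces (5,4) = 1.
Column 5 now contains 1, which forces (5,5) = 3.
Row 4 already has 1, which forces (4,4) = 2.
Filled in: 1 3 2 4 5 / 4 1 3 5 2 / 5 2 1 3 4 / 3 5 4 2 1 / 2 4 5 1 3.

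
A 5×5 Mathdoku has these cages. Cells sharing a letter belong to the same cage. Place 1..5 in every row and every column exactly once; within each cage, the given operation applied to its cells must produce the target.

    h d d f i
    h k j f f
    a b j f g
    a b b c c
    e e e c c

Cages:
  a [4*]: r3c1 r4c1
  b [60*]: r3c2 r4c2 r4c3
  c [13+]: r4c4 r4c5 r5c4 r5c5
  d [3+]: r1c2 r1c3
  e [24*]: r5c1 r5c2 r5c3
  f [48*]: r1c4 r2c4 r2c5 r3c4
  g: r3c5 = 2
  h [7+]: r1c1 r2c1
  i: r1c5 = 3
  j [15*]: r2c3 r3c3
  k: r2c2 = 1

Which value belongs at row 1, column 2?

2

Cage i is a single given cell, so r1c5 = 3.
Cage k is given, leaving r2c2 = 1.
Cage g is given, so r3c5 = 2.
Column 2 now contains 1, leaving r1c2 = 2.
Cage d's pair has sum 3, which forces r1c3 = 1.
Row 1 now contains 1, which forces r1c4 = 4.
The 4 cells of cage f must have product 48, so r2c4 = 3.
Column 5 already has 2, leaving r2c5 = 4.
Column 4 already has 4, leaving r3c4 = 1.
Row 1 now contains 4, which forces r1c1 = 5.
Cage h's pair has sum 7, which forces r2c1 = 2.
Row 2 already has 3, so r2c3 = 5.
Row 3 now contains 1; hence r3c1 = 4.
Cage j's pair has product 15, which forces r3c3 = 3.
Cage a's pair has product 4, so r4c1 = 1.
Column 3 already has 3, which forces r4c3 = 4.
Row 4 now contains 1, which forces r4c5 = 5.
Column 1 already has 4, which forces r5c1 = 3.
Row 5 already has 3, leaving r5c2 = 4.
4 is placed in column 3; hence r5c3 = 2.
Row 5 already has 2, which forces r5c4 = 5.
Column 5 now contains 5, so r5c5 = 1.
3 is placed in row 3; hence r3c2 = 5.
Row 4 already has 5, so r4c2 = 3.
Row 4 already has 5; hence r4c4 = 2.
Filled in: 5 2 1 4 3 / 2 1 5 3 4 / 4 5 3 1 2 / 1 3 4 2 5 / 3 4 2 5 1.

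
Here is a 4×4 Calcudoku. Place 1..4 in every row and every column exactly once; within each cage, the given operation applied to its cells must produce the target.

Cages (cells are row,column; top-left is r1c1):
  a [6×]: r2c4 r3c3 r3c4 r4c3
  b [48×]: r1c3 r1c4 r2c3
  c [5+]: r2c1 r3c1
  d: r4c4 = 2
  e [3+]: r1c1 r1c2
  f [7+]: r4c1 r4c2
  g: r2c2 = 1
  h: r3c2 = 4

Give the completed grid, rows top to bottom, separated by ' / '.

1 2 3 4 / 2 1 4 3 / 3 4 2 1 / 4 3 1 2

Cage b has product 48, which forces r1c3 = 3.
Cage b needs product 48, which forces r1c4 = 4.
Cage g is given; hence r2c2 = 1.
Cage b needs product 48; hence r2c3 = 4.
Cage h is given; hence r3c2 = 4.
Column 2 already has 4, leaving r4c2 = 3.
Cage d is a single given cell, leaving r4c4 = 2.
Cage e's pair has sum 3, leaving r1c1 = 1.
Column 2 already has 1, leaving r1c2 = 2.
Column 4 now contains 2, so r2c4 = 3.
The 4 cells of cage a must have product 6, leaving r3c3 = 2.
Cage a needs product 6, which forces r3c4 = 1.
3 is placed in row 4, which forces r4c1 = 4.
2 is placed in row 4, leaving r4c3 = 1.
Row 2 now contains 3; hence r2c1 = 2.
Row 3 already has 2, which forces r3c1 = 3.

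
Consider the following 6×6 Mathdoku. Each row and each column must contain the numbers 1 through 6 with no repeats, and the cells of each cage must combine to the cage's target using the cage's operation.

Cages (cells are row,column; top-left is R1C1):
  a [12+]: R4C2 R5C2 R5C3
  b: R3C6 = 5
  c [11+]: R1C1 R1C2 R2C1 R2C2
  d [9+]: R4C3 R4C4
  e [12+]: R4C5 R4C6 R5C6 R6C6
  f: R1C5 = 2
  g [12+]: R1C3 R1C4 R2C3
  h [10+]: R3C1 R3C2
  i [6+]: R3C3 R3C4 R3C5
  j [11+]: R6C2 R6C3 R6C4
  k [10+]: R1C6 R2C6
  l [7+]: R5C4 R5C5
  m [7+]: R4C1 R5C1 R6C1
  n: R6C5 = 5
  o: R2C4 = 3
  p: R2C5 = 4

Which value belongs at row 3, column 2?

4

Cage f is a single given cell; hence R1C5 = 2.
Cage o is a single given cell, leaving R2C4 = 3.
P is a freebie; hence R2C5 = 4.
Row 2 now contains 4; hence R2C6 = 6.
B is a freebie; hence R3C6 = 5.
Cage n is given, leaving R6C5 = 5.
6 is placed in column 6, leaving R1C6 = 4.
The 4 cells of cage e must have sum 12, so R4C5 = 6.
Column 1 needs a 3, and only R1C1 is open for it.
In column 1, 5 can only go at R2C1, so R2C1 = 5.
Cage c needs sum 11; hence R1C2 = 1.
The 4 cells of cage c must have sum 11, so R2C2 = 2.
Row 2 now contains 5; hence R2C3 = 1.
The only place for 6 in column 1 is R3C1.
Row 3 now contains 6; hence R3C2 = 4.
Row 5 needs a 5, and only R5C2 is open for it.
Column 2 now contains 5, which forces R4C2 = 3.
Cage a has sum 12, which forces R5C3 = 4.
Row 5 already has 4; hence R5C4 = 6.
3 is placed in column 2, leaving R6C2 = 6.
Cage g has sum 12, leaving R1C3 = 6.
6 is placed in column 4; hence R1C4 = 5.
Column 3 already has 4, so R4C3 = 5.
The two cells of cage d must have sum 9, which forces R4C4 = 4.
Cage l's pair has sum 7, which forces R5C5 = 1.
Cage j needs sum 11, so R6C3 = 3.
Cage j has sum 11; hence R6C4 = 2.
Row 6 already has 2; hence R6C6 = 1.
Column 3 now contains 3, which forces R3C3 = 2.
Column 4 already has 2, which forces R3C4 = 1.
Column 5 already has 1, so R3C5 = 3.
Cage m has sum 7; hence R4C1 = 1.
Column 6 already has 1; hence R4C6 = 2.
1 is placed in row 5, so R5C1 = 2.
The 4 cells of cage e must have sum 12; hence R5C6 = 3.
Row 6 already has 1, leaving R6C1 = 4.
Completed grid: 3 1 6 5 2 4 / 5 2 1 3 4 6 / 6 4 2 1 3 5 / 1 3 5 4 6 2 / 2 5 4 6 1 3 / 4 6 3 2 5 1.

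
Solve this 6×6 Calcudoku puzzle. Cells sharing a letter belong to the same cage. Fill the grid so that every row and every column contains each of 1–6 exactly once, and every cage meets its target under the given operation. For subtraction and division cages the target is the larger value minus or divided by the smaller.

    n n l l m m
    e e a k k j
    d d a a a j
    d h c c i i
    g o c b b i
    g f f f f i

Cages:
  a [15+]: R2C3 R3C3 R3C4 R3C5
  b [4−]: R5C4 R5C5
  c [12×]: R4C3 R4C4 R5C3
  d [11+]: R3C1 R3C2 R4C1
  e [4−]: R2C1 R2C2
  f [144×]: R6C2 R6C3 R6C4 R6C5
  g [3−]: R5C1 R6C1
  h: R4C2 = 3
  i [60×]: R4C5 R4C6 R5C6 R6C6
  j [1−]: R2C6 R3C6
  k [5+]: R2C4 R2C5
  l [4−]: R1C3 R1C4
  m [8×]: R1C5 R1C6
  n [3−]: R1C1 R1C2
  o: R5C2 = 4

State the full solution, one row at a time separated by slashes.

3 6 5 1 4 2 / 1 5 4 3 2 6 / 4 1 2 6 3 5 / 6 3 1 2 5 4 / 2 4 6 5 1 3 / 5 2 3 4 6 1

Cage h is a single given cell, leaving R4C2 = 3.
Cage o is given, which forces R5C2 = 4.
Row 1 needs a 3, and only R1C1 is open for it.
The two cells of cage n must have difference 3, so R1C2 = 6.
6 is placed in column 2, which forces R6C2 = 2.
The only place for 1 in row 6 is R6C6.
In row 6, 5 can only go at R6C1, so R6C1 = 5.
Column 1 now contains 5, which forces R2C1 = 1.
The two cells of cage e must have difference 4, leaving R2C2 = 5.
Column 2 already has 5; hence R3C2 = 1.
Cage g needs two cells with difference 3, which forces R5C1 = 2.
The only place for 1 in column 5 is R5C5.
Row 5 already has 1, leaving R5C4 = 5.
Cage l needs two cells with difference 4, leaving R1C3 = 5.
Column 4 now contains 5; hence R1C4 = 1.
Cage c has product 12, so R4C3 = 1.
Row 4 needs a 6, and only R4C1 is open for it.
6 is placed in column 1, which forces R3C1 = 4.
In row 2, 6 can only go at R2C6, so R2C6 = 6.
Cage j's pair has difference 1; hence R3C6 = 5.
Column 6 already has 5, which forces R4C6 = 4.
Column 6 already has 6, so R5C6 = 3.
Cage m needs two cells with product 8; hence R1C5 = 4.
Column 6 now contains 4, so R1C6 = 2.
The 4 cells of cage a must have sum 15, which forces R2C3 = 4.
Row 4 now contains 4, so R4C4 = 2.
Row 4 now contains 4, so R4C5 = 5.
Row 5 already has 3, which forces R5C3 = 6.
6 is placed in column 3, so R6C3 = 3.
3 is placed in row 6, which forces R6C5 = 6.
2 is placed in column 4; hence R2C4 = 3.
Cage k's pair has sum 5, leaving R2C5 = 2.
Column 3 now contains 3, leaving R3C3 = 2.
Cage a needs sum 15, leaving R3C4 = 6.
Cage a has sum 15, which forces R3C5 = 3.
Row 6 now contains 6, leaving R6C4 = 4.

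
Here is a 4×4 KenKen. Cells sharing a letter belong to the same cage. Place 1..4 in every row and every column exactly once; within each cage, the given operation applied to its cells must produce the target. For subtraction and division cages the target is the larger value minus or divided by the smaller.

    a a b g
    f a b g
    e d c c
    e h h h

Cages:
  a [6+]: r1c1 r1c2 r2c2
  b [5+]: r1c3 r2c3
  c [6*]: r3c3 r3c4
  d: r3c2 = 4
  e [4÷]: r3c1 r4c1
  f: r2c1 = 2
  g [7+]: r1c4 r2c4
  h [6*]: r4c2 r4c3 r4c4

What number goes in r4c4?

1

F is a freebie, so r2c1 = 2.
Cage d is given; hence r3c2 = 4.
Cage a needs sum 6, so r1c2 = 2.
4 is placed in row 3; hence r3c1 = 1.
Cage e needs two cells with quotient 4, so r4c1 = 4.
1 is placed in column 1, so r1c1 = 3.
3 is placed in row 1, leaving r1c4 = 4.
Cage a needs sum 6, leaving r2c2 = 1.
Row 2 now contains 1; hence r2c3 = 4.
4 is placed in column 4; hence r2c4 = 3.
3 is placed in column 4, which forces r3c4 = 2.
Column 2 now contains 1, leaving r4c2 = 3.
2 is placed in column 4, which forces r4c4 = 1.
Row 1 already has 4, so r1c3 = 1.
Row 3 now contains 2, so r3c3 = 3.
1 is placed in row 4, leaving r4c3 = 2.
The full grid is 3 2 1 4 / 2 1 4 3 / 1 4 3 2 / 4 3 2 1.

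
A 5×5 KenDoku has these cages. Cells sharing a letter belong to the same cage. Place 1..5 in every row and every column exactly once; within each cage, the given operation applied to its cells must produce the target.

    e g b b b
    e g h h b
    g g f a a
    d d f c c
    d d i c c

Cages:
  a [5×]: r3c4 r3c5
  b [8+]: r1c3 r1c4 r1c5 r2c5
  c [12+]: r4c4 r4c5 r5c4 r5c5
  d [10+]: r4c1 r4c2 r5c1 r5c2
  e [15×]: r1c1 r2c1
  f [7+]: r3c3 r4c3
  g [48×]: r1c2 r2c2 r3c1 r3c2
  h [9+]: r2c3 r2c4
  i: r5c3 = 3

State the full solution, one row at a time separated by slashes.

5 4 1 2 3 / 3 1 4 5 2 / 4 3 2 1 5 / 1 2 5 3 4 / 2 5 3 4 1

Cage i is a single given cell, which forces r5c3 = 3.
Row 1 needs a 5, and only r1c1 is open for it.
Column 1 now contains 5, which forces r2c1 = 3.
The only place for 3 in row 3 is r3c2.
Row 3 needs a 4, and only r3c1 is open for it.
The only place for 2 in row 2 is r2c5.
Row 1 needs a 4, and only r1c2 is open for it.
Column 2 now contains 4, leaving r2c2 = 1.
Row 3 needs a 2, and only r3c3 is open for it.
2 is placed in column 3, so r1c3 = 1.
Cage b needs sum 8, so r1c4 = 2.
Cage b needs sum 8, which forces r1c5 = 3.
2 is placed in column 3, leaving r4c3 = 5.
Column 3 already has 5, so r2c3 = 4.
Cage h's pair has sum 9; hence r2c4 = 5.
Column 4 now contains 5, leaving r3c4 = 1.
Row 3 now contains 1; hence r3c5 = 5.
Cage d has sum 10, so r4c1 = 1.
Row 4 now contains 5, which forces r4c2 = 2.
Cage c needs sum 12; hence r4c4 = 3.
The 4 cells of cage c must have sum 12, so r4c5 = 4.
The 4 cells of cage d must have sum 10; hence r5c1 = 2.
Cage d has sum 10, which forces r5c2 = 5.
The 4 cells of cage c must have sum 12; hence r5c4 = 4.
The 4 cells of cage c must have sum 12, which forces r5c5 = 1.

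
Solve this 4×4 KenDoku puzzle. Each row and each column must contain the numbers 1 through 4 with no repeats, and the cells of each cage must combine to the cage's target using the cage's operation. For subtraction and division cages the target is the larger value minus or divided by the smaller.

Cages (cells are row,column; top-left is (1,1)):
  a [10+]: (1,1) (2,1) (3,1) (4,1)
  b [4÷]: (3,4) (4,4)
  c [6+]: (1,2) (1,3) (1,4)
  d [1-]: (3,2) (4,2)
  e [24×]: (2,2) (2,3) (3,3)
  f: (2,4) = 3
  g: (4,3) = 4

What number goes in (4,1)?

Cage f is a single given cell, leaving (2,4) = 3.
Cage g is given, leaving (4,3) = 4.
Row 4 already has 4; hence (4,4) = 1.
1 is placed in column 4, leaving (1,4) = 2.
Cage e needs product 24, which forces (2,2) = 4.
4 is placed in column 3; hence (2,3) = 2.
Cage e has product 24, leaving (3,3) = 3.
1 is placed in column 4, leaving (3,4) = 4.
Cage a needs sum 10, leaving (1,1) = 4.
The 3 cells of cage c must have sum 6, leaving (1,2) = 3.
Column 3 now contains 3, which forces (1,3) = 1.
2 is placed in row 2; hence (2,1) = 1.
The 4 cells of cage a must have sum 10, leaving (3,1) = 2.
Row 3 already has 2, which forces (3,2) = 1.
Cage a needs sum 10, so (4,1) = 3.
3 is placed in column 2; hence (4,2) = 2.
Completed grid: 4 3 1 2 / 1 4 2 3 / 2 1 3 4 / 3 2 4 1.

3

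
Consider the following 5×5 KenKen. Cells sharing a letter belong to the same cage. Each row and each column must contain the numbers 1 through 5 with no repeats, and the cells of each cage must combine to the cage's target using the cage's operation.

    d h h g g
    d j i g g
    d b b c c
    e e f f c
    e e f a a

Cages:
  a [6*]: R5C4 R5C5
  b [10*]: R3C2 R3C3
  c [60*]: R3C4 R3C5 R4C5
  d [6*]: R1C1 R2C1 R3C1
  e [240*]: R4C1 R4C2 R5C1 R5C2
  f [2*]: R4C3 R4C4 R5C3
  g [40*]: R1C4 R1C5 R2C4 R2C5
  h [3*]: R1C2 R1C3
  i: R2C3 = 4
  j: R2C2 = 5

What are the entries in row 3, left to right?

Cage j is a single given cell, which forces R2C2 = 5.
I is a freebie, so R2C3 = 4.
5 is placed in column 2, so R3C2 = 2.
2 is placed in row 3; hence R3C3 = 5.
Cage f needs product 2, so R4C3 = 2.
Cage f needs product 2, which forces R4C4 = 1.
Cage f needs product 2, which forces R5C3 = 1.
Cage h needs two cells with product 3, leaving R1C2 = 1.
1 is placed in column 3, which forces R1C3 = 3.
Column 4 already has 1, which forces R2C4 = 2.
Cage g has product 40, so R2C5 = 1.
Cage c has product 60, leaving R4C5 = 5.
2 is placed in column 4; hence R5C4 = 3.
Row 5 already has 3; hence R5C5 = 2.
Row 1 already has 3, which forces R1C1 = 2.
Cage g needs product 40, leaving R1C4 = 5.
5 is placed in column 5, which forces R1C5 = 4.
1 is placed in row 2, which forces R2C1 = 3.
Cage d needs product 6, which forces R3C1 = 1.
Column 4 already has 3, so R3C4 = 4.
Cage c needs product 60, leaving R3C5 = 3.
Row 4 now contains 5, which forces R4C1 = 4.
Cage e needs product 240; hence R4C2 = 3.
The 4 cells of cage e must have product 240, which forces R5C1 = 5.
Row 5 already has 3, so R5C2 = 4.
Completed grid: 2 1 3 5 4 / 3 5 4 2 1 / 1 2 5 4 3 / 4 3 2 1 5 / 5 4 1 3 2.

1 2 5 4 3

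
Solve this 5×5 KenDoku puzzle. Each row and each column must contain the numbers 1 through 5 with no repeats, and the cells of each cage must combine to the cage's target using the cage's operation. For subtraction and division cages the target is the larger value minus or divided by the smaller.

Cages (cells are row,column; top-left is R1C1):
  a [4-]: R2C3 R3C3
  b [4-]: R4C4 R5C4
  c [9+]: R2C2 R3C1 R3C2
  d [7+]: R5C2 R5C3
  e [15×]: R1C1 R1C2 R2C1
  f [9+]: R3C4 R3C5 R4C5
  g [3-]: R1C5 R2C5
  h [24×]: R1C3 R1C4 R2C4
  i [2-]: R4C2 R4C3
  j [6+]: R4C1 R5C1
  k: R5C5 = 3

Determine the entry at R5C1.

4

K is a freebie, leaving R5C5 = 3.
The only place for 4 in row 5 is R5C1.
Cage j's pair has sum 6; hence R4C1 = 2.
Row 4 needs a 4, and only R4C5 is open for it.
In row 5, 1 can only go at R5C4, so R5C4 = 1.
Column 4 now contains 1, which forces R4C4 = 5.
The only place for 4 in column 3 is R1C3.
In row 2, 4 can only go at R2C2, so R2C2 = 4.
The 3 cells of cage c must have sum 9, which forces R3C1 = 3.
The 3 cells of cage c must have sum 9, so R3C2 = 2.
Row 3 already has 3, so R3C4 = 4.
Row 3 already has 2, so R3C5 = 1.
Column 2 already has 2, which forces R5C2 = 5.
Row 5 now contains 5, so R5C3 = 2.
The 3 cells of cage e must have product 15, leaving R1C2 = 3.
Row 1 already has 3, leaving R1C4 = 2.
2 is placed in row 1, which forces R1C5 = 5.
Cage a's pair has difference 4, which forces R2C3 = 1.
Column 4 now contains 2, leaving R2C4 = 3.
Column 5 now contains 5, leaving R2C5 = 2.
Row 3 already has 1; hence R3C3 = 5.
Column 2 already has 3; hence R4C2 = 1.
1 is placed in column 3, which forces R4C3 = 3.
5 is placed in row 1, which forces R1C1 = 1.
1 is placed in row 2, so R2C1 = 5.
Completed grid: 1 3 4 2 5 / 5 4 1 3 2 / 3 2 5 4 1 / 2 1 3 5 4 / 4 5 2 1 3.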